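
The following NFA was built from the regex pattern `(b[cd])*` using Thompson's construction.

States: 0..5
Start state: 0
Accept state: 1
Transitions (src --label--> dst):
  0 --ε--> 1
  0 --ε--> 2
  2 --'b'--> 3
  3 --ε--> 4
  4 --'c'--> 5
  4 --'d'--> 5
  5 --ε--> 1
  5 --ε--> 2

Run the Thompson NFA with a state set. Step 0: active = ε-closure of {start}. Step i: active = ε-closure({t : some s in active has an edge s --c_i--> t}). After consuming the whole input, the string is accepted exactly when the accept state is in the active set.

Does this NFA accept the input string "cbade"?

start: ε-closure({0}) = {0,1,2}
'c' @ 1: {}  — dead — no transitions
rest 'bade' ignored (set empty)
end set {} — state 1 not in

Answer: REJECT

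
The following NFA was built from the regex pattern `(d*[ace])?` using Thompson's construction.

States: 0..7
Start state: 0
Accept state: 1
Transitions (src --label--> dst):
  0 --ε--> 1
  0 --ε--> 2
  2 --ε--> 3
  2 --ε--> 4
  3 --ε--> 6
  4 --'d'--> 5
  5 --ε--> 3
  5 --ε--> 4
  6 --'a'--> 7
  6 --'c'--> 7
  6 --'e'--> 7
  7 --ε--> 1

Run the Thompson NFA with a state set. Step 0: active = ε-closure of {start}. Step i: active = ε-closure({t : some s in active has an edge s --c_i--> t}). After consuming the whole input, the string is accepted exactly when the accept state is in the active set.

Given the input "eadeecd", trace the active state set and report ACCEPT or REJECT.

Answer: REJECT

Trace:
S₀ = ε-closure({0}) = {0,1,2,3,4,6}
'e' @ 1: {1,7}  ✓accept
'a' @ 2: {}  — state set empty
rest 'deecd' ignored (set empty)
after full input: {}  (accept=1 not in)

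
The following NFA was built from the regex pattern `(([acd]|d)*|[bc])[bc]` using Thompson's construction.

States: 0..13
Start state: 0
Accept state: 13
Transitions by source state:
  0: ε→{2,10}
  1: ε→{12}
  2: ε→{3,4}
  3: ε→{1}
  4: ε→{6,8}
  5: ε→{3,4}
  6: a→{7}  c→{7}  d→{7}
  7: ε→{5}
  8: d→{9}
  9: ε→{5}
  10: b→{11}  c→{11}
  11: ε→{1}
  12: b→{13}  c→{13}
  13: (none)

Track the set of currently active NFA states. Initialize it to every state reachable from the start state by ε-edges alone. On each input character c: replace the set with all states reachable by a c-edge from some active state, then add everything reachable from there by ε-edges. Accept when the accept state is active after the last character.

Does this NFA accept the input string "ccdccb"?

S₀ = ε-closure({0}) = {0,1,2,3,4,6,8,10,12}
'c' @ 1: {1,3,4,5,6,7,8,11,12,13}  ✓accept
'c' @ 2: {1,3,4,5,6,7,8,12,13}  ✓accept
'd' @ 3: {1,3,4,5,6,7,8,9,12}
'c' @ 4: {1,3,4,5,6,7,8,12,13}  ✓accept
'c' @ 5: {1,3,4,5,6,7,8,12,13}  ✓accept
'b' @ 6: {13}  ✓accept
after full input: {13}  (accept=13 in)

Answer: ACCEPT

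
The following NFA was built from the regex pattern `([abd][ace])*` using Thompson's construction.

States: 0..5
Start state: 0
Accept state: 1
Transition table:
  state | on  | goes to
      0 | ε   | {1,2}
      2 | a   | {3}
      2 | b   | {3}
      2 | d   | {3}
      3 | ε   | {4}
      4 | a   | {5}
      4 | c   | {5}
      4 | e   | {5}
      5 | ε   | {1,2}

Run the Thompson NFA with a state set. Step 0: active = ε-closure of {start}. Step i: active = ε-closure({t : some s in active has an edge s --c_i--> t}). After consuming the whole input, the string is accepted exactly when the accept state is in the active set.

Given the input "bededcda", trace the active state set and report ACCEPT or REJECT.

start: ε-closure({0}) = {0,1,2}
'b' @ 1: {3,4}
'e' @ 2: {1,2,5}  [accepting]
'd' @ 3: {3,4}
'e' @ 4: {1,2,5}  [accepting]
'd' @ 5: {3,4}
'c' @ 6: {1,2,5}  [accepting]
'd' @ 7: {3,4}
'a' @ 8: {1,2,5}  [accepting]
final: {1,2,5}; accept 1 in set

Answer: ACCEPT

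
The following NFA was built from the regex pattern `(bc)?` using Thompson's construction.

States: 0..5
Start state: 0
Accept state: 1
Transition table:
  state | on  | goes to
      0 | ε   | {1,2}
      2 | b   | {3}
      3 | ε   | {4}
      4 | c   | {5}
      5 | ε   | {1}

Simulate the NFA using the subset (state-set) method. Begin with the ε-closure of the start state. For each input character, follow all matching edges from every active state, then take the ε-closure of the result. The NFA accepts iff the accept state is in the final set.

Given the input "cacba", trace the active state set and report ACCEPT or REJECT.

Answer: REJECT

Trace:
initial (ε-close {0}): {0,1,2}
'c' @ 1: {}  — dead — no transitions
rest 'acba' ignored (set empty)
after full input: {}  (accept=1 not in)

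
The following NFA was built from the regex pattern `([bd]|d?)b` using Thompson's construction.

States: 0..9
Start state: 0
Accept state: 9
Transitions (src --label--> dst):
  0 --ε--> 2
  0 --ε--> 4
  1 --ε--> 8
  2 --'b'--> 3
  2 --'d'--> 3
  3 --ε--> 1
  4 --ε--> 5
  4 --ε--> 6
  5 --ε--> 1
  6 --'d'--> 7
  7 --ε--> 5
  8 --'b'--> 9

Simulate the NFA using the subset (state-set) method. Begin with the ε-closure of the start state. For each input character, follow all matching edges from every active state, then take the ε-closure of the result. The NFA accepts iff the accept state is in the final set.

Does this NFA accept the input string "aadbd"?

Answer: REJECT

Steps:
S₀ = ε-closure({0}) = {0,1,2,4,5,6,8}
'a' @ 1: {}  — dead — no transitions
rest 'adbd' ignored (set empty)
end set {} — state 9 not in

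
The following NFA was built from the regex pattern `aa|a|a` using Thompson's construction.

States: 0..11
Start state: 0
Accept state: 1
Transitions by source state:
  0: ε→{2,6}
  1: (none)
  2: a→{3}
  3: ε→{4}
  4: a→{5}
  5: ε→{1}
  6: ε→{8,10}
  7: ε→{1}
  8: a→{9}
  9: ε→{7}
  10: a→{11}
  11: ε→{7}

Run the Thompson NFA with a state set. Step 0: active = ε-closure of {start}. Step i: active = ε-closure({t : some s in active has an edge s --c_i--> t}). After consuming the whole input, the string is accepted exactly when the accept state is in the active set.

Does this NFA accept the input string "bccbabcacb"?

S₀ = ε-closure({0}) = {0,2,6,8,10}
'b' @ 1: {}  — dead — no transitions
rest 'ccbabcacb' ignored (set empty)
end set {} — state 1 not in

Answer: REJECT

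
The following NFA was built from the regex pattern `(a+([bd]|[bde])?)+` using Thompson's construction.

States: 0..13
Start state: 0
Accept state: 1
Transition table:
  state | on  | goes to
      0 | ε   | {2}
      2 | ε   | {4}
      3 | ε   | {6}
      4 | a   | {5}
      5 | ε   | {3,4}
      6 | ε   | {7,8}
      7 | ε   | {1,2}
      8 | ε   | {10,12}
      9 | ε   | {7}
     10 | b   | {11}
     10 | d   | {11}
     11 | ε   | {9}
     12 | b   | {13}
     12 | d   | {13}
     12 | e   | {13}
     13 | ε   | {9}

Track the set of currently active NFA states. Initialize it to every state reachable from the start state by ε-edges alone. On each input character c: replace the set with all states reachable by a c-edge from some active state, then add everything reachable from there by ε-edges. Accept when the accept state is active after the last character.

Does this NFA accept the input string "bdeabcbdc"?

S₀ = ε-closure({0}) = {0,2,4}
'b' @ 1: {}  — no active states
rest 'deabcbdc' ignored (set empty)
final: {}; accept 1 not in set

Answer: REJECT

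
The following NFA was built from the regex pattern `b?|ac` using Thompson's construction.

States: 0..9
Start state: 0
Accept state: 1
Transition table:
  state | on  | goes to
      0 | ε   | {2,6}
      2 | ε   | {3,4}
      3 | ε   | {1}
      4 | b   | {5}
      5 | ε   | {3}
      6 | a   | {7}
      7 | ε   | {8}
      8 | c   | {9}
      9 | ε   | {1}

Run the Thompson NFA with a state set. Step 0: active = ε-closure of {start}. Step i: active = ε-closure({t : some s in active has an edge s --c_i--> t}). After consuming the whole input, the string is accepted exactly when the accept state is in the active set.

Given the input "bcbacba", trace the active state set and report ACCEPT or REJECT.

S₀ = ε-closure({0}) = {0,1,2,3,4,6}
'b' @ 1: {1,3,5}  ✓accept
'c' @ 2: {}  — state set empty
rest 'bacba' ignored (set empty)
end set {} — state 1 not in

Answer: REJECT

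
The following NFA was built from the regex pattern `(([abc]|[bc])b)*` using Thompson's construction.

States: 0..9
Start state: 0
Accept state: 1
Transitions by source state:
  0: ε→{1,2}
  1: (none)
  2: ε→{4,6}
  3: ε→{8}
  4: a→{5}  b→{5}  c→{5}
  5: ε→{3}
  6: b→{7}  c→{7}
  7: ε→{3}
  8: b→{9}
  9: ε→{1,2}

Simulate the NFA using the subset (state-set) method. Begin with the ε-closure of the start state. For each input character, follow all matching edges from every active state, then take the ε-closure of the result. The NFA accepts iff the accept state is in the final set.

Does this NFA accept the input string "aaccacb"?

Answer: REJECT

Trace:
start: ε-closure({0}) = {0,1,2,4,6}
'a' @ 1: {3,5,8}
'a' @ 2: {}  — state set empty
rest 'ccacb' ignored (set empty)
end set {} — state 1 not in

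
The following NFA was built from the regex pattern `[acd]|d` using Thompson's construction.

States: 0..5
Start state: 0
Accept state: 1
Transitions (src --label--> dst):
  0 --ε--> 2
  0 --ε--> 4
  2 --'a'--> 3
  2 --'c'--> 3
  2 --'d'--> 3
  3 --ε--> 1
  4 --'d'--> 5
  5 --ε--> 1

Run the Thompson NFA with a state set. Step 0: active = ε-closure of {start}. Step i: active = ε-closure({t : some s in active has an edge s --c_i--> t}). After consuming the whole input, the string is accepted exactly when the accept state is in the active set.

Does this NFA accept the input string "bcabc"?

start: ε-closure({0}) = {0,2,4}
'b' @ 1: {}  — state set empty
rest 'cabc' ignored (set empty)
final: {}; accept 1 not in set

Answer: REJECT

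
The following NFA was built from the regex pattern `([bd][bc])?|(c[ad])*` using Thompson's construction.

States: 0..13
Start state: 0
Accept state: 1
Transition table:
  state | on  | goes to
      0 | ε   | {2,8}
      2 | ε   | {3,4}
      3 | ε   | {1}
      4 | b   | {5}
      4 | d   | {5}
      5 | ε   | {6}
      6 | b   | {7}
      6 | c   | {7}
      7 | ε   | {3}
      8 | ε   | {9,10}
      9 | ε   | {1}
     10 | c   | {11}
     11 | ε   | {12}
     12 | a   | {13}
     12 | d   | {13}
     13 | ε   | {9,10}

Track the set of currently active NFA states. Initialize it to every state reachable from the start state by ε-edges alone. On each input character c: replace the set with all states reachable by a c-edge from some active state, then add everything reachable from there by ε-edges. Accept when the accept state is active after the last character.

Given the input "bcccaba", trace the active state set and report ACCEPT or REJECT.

S₀ = ε-closure({0}) = {0,1,2,3,4,8,9,10}
'b' @ 1: {5,6}
'c' @ 2: {1,3,7}  [accepting]
'c' @ 3: {}  — no active states
rest 'caba' ignored (set empty)
final: {}; accept 1 not in set

Answer: REJECT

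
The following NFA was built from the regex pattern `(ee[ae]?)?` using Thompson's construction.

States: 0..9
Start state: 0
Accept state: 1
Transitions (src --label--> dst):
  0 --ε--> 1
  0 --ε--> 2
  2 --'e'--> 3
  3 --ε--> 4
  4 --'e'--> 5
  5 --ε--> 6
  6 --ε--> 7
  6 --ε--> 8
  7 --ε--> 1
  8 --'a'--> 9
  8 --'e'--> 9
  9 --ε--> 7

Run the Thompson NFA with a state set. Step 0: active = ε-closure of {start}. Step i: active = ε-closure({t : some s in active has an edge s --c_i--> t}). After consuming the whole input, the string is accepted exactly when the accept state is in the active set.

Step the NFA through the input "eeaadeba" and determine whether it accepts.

Answer: REJECT

Steps:
initial (ε-close {0}): {0,1,2}
'e' @ 1: {3,4}
'e' @ 2: {1,5,6,7,8}  ✓accept
'a' @ 3: {1,7,9}  ✓accept
'a' @ 4: {}  — dead — no transitions
rest 'deba' ignored (set empty)
end set {} — state 1 not in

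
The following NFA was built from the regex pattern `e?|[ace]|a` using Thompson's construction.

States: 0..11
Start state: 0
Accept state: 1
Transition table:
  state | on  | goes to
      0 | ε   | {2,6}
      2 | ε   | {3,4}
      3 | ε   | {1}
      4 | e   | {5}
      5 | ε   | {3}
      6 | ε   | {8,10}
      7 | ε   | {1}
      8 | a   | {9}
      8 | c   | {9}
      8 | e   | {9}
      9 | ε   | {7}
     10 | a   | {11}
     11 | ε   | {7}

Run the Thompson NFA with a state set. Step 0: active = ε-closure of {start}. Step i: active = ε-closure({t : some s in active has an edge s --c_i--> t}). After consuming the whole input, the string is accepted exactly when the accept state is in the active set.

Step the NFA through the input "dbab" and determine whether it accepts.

Answer: REJECT

Steps:
initial (ε-close {0}): {0,1,2,3,4,6,8,10}
'd' @ 1: {}  — no active states
rest 'bab' ignored (set empty)
final: {}; accept 1 not in set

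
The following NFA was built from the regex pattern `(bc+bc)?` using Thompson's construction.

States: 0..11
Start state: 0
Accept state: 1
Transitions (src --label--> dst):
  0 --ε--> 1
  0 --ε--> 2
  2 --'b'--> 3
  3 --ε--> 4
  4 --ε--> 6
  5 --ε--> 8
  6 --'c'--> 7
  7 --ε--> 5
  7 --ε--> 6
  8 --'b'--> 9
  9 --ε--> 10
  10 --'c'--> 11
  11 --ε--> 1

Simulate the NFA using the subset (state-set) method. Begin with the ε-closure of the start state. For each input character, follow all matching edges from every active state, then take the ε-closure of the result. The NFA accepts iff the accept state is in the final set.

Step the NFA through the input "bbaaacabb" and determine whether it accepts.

Answer: REJECT

Derivation:
S₀ = ε-closure({0}) = {0,1,2}
'b' @ 1: {3,4,6}
'b' @ 2: {}  — dead — no transitions
rest 'aaacabb' ignored (set empty)
after full input: {}  (accept=1 not in)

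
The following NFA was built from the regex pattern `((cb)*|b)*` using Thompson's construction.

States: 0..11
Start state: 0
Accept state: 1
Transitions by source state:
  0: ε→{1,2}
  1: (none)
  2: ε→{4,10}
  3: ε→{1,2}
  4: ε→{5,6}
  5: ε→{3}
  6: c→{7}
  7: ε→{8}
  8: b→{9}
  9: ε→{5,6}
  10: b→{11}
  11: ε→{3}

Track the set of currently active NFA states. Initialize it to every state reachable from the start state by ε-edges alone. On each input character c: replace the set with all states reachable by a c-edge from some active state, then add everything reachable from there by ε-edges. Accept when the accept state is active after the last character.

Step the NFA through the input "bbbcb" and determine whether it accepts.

Answer: ACCEPT

Steps:
initial (ε-close {0}): {0,1,2,3,4,5,6,10}
'b' @ 1: {1,2,3,4,5,6,10,11}  [accepting]
'b' @ 2: {1,2,3,4,5,6,10,11}  [accepting]
'b' @ 3: {1,2,3,4,5,6,10,11}  [accepting]
'c' @ 4: {7,8}
'b' @ 5: {1,2,3,4,5,6,9,10}  [accepting]
end set {1,2,3,4,5,6,9,10} — state 1 in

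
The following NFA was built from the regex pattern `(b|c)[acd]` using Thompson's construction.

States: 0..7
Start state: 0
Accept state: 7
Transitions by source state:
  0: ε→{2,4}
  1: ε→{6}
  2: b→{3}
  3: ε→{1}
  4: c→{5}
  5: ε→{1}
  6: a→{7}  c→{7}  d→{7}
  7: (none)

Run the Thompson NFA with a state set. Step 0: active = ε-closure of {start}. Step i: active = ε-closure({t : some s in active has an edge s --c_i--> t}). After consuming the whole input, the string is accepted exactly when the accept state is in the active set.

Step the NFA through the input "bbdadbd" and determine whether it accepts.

Answer: REJECT

Derivation:
S₀ = ε-closure({0}) = {0,2,4}
'b' @ 1: {1,3,6}
'b' @ 2: {}  — no active states
rest 'dadbd' ignored (set empty)
after full input: {}  (accept=7 not in)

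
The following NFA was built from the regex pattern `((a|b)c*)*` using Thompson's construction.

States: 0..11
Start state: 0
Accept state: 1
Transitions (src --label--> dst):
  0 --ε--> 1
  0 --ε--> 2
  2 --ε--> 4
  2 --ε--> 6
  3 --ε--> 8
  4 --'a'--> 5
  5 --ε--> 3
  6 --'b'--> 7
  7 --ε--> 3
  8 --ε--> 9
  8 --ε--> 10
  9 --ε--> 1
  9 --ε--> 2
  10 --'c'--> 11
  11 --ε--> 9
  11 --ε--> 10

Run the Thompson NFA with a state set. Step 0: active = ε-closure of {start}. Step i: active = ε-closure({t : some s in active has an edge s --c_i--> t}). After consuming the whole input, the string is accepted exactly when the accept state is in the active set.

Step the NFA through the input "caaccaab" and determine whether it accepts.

Answer: REJECT

Derivation:
start: ε-closure({0}) = {0,1,2,4,6}
'c' @ 1: {}  — state set empty
rest 'aaccaab' ignored (set empty)
end set {} — state 1 not in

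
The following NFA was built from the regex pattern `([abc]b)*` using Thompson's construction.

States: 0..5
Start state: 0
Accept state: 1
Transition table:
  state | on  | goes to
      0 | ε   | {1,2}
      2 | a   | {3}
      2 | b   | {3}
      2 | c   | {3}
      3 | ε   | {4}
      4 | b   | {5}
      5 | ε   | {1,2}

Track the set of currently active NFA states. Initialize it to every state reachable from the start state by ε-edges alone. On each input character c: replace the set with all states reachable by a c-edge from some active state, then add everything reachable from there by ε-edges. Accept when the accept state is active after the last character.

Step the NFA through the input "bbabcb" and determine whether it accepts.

initial (ε-close {0}): {0,1,2}
'b' @ 1: {3,4}
'b' @ 2: {1,2,5}  (accept∈set)
'a' @ 3: {3,4}
'b' @ 4: {1,2,5}  (accept∈set)
'c' @ 5: {3,4}
'b' @ 6: {1,2,5}  (accept∈set)
end set {1,2,5} — state 1 in

Answer: ACCEPT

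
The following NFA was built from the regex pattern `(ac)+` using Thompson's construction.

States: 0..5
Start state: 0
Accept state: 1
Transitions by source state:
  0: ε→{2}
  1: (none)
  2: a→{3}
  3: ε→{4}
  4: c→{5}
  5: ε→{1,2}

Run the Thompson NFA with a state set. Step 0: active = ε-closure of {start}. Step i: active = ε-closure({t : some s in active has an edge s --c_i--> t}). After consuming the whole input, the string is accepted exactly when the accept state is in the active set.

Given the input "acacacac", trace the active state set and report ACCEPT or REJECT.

Answer: ACCEPT

Steps:
S₀ = ε-closure({0}) = {0,2}
'a' @ 1: {3,4}
'c' @ 2: {1,2,5}  [accepting]
'a' @ 3: {3,4}
'c' @ 4: {1,2,5}  [accepting]
'a' @ 5: {3,4}
'c' @ 6: {1,2,5}  [accepting]
'a' @ 7: {3,4}
'c' @ 8: {1,2,5}  [accepting]
after full input: {1,2,5}  (accept=1 in)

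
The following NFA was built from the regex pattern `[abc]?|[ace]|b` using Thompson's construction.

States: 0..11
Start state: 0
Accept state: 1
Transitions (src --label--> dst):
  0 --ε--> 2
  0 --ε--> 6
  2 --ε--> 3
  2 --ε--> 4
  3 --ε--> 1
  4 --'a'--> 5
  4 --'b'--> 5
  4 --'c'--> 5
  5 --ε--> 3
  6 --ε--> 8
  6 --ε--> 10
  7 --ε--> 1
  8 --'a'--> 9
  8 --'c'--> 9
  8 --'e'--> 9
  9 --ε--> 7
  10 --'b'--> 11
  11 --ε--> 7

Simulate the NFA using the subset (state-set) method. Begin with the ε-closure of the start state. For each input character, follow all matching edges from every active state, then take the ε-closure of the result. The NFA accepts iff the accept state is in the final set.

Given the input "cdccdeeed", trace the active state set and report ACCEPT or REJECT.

Answer: REJECT

Derivation:
initial (ε-close {0}): {0,1,2,3,4,6,8,10}
'c' @ 1: {1,3,5,7,9}  ✓accept
'd' @ 2: {}  — dead — no transitions
rest 'ccdeeed' ignored (set empty)
final: {}; accept 1 not in set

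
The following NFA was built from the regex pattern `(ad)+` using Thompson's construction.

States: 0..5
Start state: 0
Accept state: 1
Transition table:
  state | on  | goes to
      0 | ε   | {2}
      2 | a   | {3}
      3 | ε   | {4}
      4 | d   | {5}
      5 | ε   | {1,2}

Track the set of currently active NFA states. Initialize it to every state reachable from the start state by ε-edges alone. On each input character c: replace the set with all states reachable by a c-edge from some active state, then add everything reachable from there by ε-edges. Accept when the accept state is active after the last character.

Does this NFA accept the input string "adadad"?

Answer: ACCEPT

Trace:
S₀ = ε-closure({0}) = {0,2}
'a' @ 1: {3,4}
'd' @ 2: {1,2,5}  ✓accept
'a' @ 3: {3,4}
'd' @ 4: {1,2,5}  ✓accept
'a' @ 5: {3,4}
'd' @ 6: {1,2,5}  ✓accept
end set {1,2,5} — state 1 in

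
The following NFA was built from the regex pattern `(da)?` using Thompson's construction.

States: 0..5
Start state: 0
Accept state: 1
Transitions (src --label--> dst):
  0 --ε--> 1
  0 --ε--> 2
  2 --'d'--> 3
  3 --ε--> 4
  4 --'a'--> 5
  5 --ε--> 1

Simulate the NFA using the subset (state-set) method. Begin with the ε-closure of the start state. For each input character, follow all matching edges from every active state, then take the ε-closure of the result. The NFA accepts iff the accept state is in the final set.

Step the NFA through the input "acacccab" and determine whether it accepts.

Answer: REJECT

Trace:
start: ε-closure({0}) = {0,1,2}
'a' @ 1: {}  — state set empty
rest 'cacccab' ignored (set empty)
after full input: {}  (accept=1 not in)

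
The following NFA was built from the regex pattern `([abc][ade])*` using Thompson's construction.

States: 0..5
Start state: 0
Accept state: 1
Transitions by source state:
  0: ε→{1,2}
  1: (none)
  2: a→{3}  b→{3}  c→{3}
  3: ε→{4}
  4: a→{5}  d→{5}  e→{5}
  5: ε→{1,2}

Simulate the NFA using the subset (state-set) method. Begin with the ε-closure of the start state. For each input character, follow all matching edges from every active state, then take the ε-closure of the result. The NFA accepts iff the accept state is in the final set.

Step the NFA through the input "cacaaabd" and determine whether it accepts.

Answer: ACCEPT

Steps:
start: ε-closure({0}) = {0,1,2}
'c' @ 1: {3,4}
'a' @ 2: {1,2,5}  (accept∈set)
'c' @ 3: {3,4}
'a' @ 4: {1,2,5}  (accept∈set)
'a' @ 5: {3,4}
'a' @ 6: {1,2,5}  (accept∈set)
'b' @ 7: {3,4}
'd' @ 8: {1,2,5}  (accept∈set)
after full input: {1,2,5}  (accept=1 in)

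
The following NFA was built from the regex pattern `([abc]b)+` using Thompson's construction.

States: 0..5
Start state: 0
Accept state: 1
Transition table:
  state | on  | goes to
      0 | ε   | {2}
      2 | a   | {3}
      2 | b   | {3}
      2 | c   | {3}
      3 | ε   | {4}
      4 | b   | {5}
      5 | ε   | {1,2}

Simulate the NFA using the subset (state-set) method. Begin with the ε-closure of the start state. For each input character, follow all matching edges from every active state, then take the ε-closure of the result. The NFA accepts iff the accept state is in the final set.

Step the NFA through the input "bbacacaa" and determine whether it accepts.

initial (ε-close {0}): {0,2}
'b' @ 1: {3,4}
'b' @ 2: {1,2,5}  ✓accept
'a' @ 3: {3,4}
'c' @ 4: {}  — state set empty
rest 'acaa' ignored (set empty)
final: {}; accept 1 not in set

Answer: REJECT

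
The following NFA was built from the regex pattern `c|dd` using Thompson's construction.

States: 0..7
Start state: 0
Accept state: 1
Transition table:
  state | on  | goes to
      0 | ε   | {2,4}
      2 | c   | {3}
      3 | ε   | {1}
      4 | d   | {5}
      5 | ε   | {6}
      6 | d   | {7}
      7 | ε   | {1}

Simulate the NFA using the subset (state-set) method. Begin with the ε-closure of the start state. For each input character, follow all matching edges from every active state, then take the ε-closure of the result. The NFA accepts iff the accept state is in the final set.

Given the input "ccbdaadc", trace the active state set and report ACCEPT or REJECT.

S₀ = ε-closure({0}) = {0,2,4}
'c' @ 1: {1,3}  [accepting]
'c' @ 2: {}  — dead — no transitions
rest 'bdaadc' ignored (set empty)
final: {}; accept 1 not in set

Answer: REJECT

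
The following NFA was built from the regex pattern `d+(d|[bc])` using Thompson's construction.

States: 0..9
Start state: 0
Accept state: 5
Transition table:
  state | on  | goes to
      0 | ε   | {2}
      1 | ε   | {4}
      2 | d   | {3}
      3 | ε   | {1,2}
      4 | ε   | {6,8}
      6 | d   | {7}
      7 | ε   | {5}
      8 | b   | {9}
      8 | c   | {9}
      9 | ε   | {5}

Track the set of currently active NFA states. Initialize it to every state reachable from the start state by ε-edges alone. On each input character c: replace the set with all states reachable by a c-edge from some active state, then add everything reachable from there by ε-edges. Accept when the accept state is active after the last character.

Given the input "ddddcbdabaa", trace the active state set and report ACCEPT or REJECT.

start: ε-closure({0}) = {0,2}
'd' @ 1: {1,2,3,4,6,8}
'd' @ 2: {1,2,3,4,5,6,7,8}  (accept∈set)
'd' @ 3: {1,2,3,4,5,6,7,8}  (accept∈set)
'd' @ 4: {1,2,3,4,5,6,7,8}  (accept∈set)
'c' @ 5: {5,9}  (accept∈set)
'b' @ 6: {}  — dead — no transitions
rest 'dabaa' ignored (set empty)
end set {} — state 5 not in

Answer: REJECT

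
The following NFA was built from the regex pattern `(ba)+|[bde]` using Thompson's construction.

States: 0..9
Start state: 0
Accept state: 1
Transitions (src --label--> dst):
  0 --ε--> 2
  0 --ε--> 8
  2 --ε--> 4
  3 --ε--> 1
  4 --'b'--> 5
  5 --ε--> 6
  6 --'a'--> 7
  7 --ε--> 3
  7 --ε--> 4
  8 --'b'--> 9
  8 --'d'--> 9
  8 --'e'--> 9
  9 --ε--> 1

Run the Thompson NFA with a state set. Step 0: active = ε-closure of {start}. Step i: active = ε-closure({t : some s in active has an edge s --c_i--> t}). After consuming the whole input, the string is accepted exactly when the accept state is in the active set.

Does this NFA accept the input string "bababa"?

Answer: ACCEPT

Steps:
S₀ = ε-closure({0}) = {0,2,4,8}
'b' @ 1: {1,5,6,9}  (accept∈set)
'a' @ 2: {1,3,4,7}  (accept∈set)
'b' @ 3: {5,6}
'a' @ 4: {1,3,4,7}  (accept∈set)
'b' @ 5: {5,6}
'a' @ 6: {1,3,4,7}  (accept∈set)
final: {1,3,4,7}; accept 1 in set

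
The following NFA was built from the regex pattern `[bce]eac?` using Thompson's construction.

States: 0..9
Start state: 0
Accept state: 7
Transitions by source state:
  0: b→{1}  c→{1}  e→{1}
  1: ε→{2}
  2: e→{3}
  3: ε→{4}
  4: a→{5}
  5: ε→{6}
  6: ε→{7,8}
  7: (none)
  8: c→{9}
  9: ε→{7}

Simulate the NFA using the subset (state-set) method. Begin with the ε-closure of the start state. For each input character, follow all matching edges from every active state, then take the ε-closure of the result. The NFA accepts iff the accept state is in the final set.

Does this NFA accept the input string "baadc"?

Answer: REJECT

Derivation:
start: ε-closure({0}) = {0}
'b' @ 1: {1,2}
'a' @ 2: {}  — no active states
rest 'adc' ignored (set empty)
after full input: {}  (accept=7 not in)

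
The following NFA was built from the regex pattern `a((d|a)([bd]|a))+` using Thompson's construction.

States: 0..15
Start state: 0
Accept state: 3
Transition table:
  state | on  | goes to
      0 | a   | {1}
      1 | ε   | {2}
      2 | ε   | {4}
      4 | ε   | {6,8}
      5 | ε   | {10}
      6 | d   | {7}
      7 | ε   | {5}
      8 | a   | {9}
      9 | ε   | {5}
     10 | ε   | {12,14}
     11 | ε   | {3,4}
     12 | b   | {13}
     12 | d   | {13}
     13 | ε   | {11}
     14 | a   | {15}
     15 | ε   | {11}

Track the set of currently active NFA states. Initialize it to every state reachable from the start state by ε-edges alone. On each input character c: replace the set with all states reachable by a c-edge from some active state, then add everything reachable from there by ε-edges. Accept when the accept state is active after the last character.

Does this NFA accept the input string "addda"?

Answer: ACCEPT

Steps:
initial (ε-close {0}): {0}
'a' @ 1: {1,2,4,6,8}
'd' @ 2: {5,7,10,12,14}
'd' @ 3: {3,4,6,8,11,13}  [accepting]
'd' @ 4: {5,7,10,12,14}
'a' @ 5: {3,4,6,8,11,15}  [accepting]
end set {3,4,6,8,11,15} — state 3 in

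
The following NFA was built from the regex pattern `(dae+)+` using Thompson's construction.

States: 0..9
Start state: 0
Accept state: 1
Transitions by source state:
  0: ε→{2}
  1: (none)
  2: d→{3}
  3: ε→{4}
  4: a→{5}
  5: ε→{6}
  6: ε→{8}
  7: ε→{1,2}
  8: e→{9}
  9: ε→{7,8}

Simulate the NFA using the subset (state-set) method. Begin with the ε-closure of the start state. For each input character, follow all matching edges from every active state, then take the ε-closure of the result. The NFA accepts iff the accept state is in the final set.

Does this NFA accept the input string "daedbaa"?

Answer: REJECT

Derivation:
initial (ε-close {0}): {0,2}
'd' @ 1: {3,4}
'a' @ 2: {5,6,8}
'e' @ 3: {1,2,7,8,9}  (accept∈set)
'd' @ 4: {3,4}
'b' @ 5: {}  — dead — no transitions
rest 'aa' ignored (set empty)
after full input: {}  (accept=1 not in)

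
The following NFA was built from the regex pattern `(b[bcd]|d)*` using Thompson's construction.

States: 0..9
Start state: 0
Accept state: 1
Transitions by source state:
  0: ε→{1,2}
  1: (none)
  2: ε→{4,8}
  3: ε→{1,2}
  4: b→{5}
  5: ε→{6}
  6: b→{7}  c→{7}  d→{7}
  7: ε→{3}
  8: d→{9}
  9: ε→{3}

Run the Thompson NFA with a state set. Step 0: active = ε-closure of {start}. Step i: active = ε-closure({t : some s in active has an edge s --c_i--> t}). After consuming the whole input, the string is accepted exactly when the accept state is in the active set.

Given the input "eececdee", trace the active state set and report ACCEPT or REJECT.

Answer: REJECT

Derivation:
start: ε-closure({0}) = {0,1,2,4,8}
'e' @ 1: {}  — state set empty
rest 'ececdee' ignored (set empty)
after full input: {}  (accept=1 not in)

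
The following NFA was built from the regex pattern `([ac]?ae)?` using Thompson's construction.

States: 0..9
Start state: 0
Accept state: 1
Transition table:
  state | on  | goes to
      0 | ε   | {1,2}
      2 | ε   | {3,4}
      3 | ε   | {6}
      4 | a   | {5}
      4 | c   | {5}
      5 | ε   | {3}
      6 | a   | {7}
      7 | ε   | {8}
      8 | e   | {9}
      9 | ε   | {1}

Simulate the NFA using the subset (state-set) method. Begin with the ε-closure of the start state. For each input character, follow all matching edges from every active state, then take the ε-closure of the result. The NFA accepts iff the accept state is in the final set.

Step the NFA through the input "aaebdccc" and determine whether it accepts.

Answer: REJECT

Steps:
initial (ε-close {0}): {0,1,2,3,4,6}
'a' @ 1: {3,5,6,7,8}
'a' @ 2: {7,8}
'e' @ 3: {1,9}  (accept∈set)
'b' @ 4: {}  — state set empty
rest 'dccc' ignored (set empty)
final: {}; accept 1 not in set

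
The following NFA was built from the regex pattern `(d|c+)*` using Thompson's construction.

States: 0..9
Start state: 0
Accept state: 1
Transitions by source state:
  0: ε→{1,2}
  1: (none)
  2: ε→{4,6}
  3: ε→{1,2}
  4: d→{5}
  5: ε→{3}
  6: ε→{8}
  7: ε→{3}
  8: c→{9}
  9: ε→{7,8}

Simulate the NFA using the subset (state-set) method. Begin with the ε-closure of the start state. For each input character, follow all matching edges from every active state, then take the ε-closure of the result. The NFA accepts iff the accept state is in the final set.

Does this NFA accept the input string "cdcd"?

Answer: ACCEPT

Derivation:
initial (ε-close {0}): {0,1,2,4,6,8}
'c' @ 1: {1,2,3,4,6,7,8,9}  ✓accept
'd' @ 2: {1,2,3,4,5,6,8}  ✓accept
'c' @ 3: {1,2,3,4,6,7,8,9}  ✓accept
'd' @ 4: {1,2,3,4,5,6,8}  ✓accept
after full input: {1,2,3,4,5,6,8}  (accept=1 in)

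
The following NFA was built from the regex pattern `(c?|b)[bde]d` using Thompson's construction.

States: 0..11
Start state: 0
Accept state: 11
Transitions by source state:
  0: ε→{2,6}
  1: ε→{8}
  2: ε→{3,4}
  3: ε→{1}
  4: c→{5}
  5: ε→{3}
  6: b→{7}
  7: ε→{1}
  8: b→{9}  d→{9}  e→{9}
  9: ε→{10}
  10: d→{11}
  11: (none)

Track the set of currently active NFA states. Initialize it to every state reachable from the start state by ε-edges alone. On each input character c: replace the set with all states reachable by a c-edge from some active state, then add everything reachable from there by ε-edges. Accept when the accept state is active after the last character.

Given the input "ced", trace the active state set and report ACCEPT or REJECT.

Answer: ACCEPT

Trace:
S₀ = ε-closure({0}) = {0,1,2,3,4,6,8}
'c' @ 1: {1,3,5,8}
'e' @ 2: {9,10}
'd' @ 3: {11}  (accept∈set)
after full input: {11}  (accept=11 in)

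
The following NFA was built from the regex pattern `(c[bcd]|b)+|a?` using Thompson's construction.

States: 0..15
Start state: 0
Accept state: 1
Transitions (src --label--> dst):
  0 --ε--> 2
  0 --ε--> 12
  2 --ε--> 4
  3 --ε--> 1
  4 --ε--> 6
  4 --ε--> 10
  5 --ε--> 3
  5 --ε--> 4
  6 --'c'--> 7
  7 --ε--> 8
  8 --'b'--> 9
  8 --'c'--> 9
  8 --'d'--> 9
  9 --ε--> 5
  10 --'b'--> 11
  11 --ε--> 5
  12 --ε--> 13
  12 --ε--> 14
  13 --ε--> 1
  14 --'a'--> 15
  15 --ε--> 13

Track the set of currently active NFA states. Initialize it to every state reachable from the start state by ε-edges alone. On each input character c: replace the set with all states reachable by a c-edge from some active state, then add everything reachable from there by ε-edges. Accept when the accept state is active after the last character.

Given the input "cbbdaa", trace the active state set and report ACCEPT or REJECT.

start: ε-closure({0}) = {0,1,2,4,6,10,12,13,14}
'c' @ 1: {7,8}
'b' @ 2: {1,3,4,5,6,9,10}  (accept∈set)
'b' @ 3: {1,3,4,5,6,10,11}  (accept∈set)
'd' @ 4: {}  — dead — no transitions
rest 'aa' ignored (set empty)
end set {} — state 1 not in

Answer: REJECT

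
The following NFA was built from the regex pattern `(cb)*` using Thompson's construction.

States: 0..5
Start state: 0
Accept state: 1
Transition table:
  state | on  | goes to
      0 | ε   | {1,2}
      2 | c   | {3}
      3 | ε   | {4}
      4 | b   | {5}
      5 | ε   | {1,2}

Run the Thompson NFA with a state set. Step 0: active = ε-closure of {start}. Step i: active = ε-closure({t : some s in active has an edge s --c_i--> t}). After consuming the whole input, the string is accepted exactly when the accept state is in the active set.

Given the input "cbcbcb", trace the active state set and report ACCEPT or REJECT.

start: ε-closure({0}) = {0,1,2}
'c' @ 1: {3,4}
'b' @ 2: {1,2,5}  (accept∈set)
'c' @ 3: {3,4}
'b' @ 4: {1,2,5}  (accept∈set)
'c' @ 5: {3,4}
'b' @ 6: {1,2,5}  (accept∈set)
end set {1,2,5} — state 1 in

Answer: ACCEPT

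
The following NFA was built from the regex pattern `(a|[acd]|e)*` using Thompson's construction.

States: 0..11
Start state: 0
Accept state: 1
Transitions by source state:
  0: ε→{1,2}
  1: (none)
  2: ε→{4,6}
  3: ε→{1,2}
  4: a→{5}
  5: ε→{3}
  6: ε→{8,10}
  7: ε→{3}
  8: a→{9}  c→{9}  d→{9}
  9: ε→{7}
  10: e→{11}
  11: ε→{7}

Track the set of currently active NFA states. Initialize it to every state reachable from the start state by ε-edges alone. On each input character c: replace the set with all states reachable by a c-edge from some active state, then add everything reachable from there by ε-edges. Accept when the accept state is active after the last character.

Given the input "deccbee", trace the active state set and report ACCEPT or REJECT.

Answer: REJECT

Trace:
S₀ = ε-closure({0}) = {0,1,2,4,6,8,10}
'd' @ 1: {1,2,3,4,6,7,8,9,10}  [accepting]
'e' @ 2: {1,2,3,4,6,7,8,10,11}  [accepting]
'c' @ 3: {1,2,3,4,6,7,8,9,10}  [accepting]
'c' @ 4: {1,2,3,4,6,7,8,9,10}  [accepting]
'b' @ 5: {}  — dead — no transitions
rest 'ee' ignored (set empty)
end set {} — state 1 not in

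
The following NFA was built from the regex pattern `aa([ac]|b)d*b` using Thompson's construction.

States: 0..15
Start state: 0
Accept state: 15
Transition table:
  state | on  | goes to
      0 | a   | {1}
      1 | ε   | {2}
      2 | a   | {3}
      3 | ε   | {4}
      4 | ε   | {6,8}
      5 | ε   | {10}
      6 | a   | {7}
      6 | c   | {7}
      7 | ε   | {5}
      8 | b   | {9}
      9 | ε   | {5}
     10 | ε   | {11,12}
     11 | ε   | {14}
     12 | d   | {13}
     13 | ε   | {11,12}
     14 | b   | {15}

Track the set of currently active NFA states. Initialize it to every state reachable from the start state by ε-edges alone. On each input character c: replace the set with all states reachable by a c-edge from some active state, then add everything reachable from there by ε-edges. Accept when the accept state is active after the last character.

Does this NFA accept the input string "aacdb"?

Answer: ACCEPT

Trace:
S₀ = ε-closure({0}) = {0}
'a' @ 1: {1,2}
'a' @ 2: {3,4,6,8}
'c' @ 3: {5,7,10,11,12,14}
'd' @ 4: {11,12,13,14}
'b' @ 5: {15}  [accepting]
final: {15}; accept 15 in set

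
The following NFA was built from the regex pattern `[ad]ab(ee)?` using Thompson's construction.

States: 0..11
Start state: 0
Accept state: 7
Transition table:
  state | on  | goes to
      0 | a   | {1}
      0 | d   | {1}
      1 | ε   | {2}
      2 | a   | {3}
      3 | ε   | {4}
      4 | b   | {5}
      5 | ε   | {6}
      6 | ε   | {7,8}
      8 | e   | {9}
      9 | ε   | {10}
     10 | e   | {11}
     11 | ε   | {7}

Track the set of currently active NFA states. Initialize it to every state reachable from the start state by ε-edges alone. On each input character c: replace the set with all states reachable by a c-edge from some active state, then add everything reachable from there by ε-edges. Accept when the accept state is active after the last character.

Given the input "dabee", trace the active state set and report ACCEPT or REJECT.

start: ε-closure({0}) = {0}
'd' @ 1: {1,2}
'a' @ 2: {3,4}
'b' @ 3: {5,6,7,8}  (accept∈set)
'e' @ 4: {9,10}
'e' @ 5: {7,11}  (accept∈set)
final: {7,11}; accept 7 in set

Answer: ACCEPT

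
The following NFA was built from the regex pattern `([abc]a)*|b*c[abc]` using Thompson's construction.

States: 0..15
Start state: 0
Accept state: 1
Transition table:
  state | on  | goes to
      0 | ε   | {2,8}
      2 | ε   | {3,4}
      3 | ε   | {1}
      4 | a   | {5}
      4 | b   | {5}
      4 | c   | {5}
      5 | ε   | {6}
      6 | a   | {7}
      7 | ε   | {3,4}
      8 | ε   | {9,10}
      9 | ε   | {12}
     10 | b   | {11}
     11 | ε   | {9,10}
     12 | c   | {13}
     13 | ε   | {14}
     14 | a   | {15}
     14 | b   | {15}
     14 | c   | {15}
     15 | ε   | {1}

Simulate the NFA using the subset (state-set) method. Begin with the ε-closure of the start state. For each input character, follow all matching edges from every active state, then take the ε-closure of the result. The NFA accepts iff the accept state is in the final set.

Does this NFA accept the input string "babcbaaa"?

Answer: REJECT

Derivation:
start: ε-closure({0}) = {0,1,2,3,4,8,9,10,12}
'b' @ 1: {5,6,9,10,11,12}
'a' @ 2: {1,3,4,7}  [accepting]
'b' @ 3: {5,6}
'c' @ 4: {}  — no active states
rest 'baaa' ignored (set empty)
final: {}; accept 1 not in set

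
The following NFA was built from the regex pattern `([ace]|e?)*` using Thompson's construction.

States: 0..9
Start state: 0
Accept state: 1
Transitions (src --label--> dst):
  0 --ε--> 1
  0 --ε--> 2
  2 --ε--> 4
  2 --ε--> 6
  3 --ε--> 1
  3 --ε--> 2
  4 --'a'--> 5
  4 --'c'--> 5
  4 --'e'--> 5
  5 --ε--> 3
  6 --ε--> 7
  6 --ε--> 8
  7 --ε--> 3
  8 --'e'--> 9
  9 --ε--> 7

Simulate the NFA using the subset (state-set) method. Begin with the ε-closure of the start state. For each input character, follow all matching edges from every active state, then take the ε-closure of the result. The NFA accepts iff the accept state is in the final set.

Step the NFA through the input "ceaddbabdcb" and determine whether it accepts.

Answer: REJECT

Trace:
initial (ε-close {0}): {0,1,2,3,4,6,7,8}
'c' @ 1: {1,2,3,4,5,6,7,8}  [accepting]
'e' @ 2: {1,2,3,4,5,6,7,8,9}  [accepting]
'a' @ 3: {1,2,3,4,5,6,7,8}  [accepting]
'd' @ 4: {}  — state set empty
rest 'dbabdcb' ignored (set empty)
end set {} — state 1 not in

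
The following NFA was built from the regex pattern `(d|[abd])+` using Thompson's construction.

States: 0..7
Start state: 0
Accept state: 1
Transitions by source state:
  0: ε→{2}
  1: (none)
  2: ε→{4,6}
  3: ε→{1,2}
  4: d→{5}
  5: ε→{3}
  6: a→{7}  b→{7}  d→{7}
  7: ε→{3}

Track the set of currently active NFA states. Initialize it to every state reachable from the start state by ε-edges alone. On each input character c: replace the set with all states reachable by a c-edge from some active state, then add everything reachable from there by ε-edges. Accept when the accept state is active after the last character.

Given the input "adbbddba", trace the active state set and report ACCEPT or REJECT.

Answer: ACCEPT

Steps:
initial (ε-close {0}): {0,2,4,6}
'a' @ 1: {1,2,3,4,6,7}  [accepting]
'd' @ 2: {1,2,3,4,5,6,7}  [accepting]
'b' @ 3: {1,2,3,4,6,7}  [accepting]
'b' @ 4: {1,2,3,4,6,7}  [accepting]
'd' @ 5: {1,2,3,4,5,6,7}  [accepting]
'd' @ 6: {1,2,3,4,5,6,7}  [accepting]
'b' @ 7: {1,2,3,4,6,7}  [accepting]
'a' @ 8: {1,2,3,4,6,7}  [accepting]
end set {1,2,3,4,6,7} — state 1 in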